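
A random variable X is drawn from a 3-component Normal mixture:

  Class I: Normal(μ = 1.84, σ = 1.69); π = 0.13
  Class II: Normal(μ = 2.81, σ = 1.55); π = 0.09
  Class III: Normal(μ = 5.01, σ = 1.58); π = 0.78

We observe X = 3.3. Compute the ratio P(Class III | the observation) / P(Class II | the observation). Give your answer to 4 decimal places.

4.9760

The posterior odds equal the prior odds times the likelihood ratio: (π_i/π_j)·(f_i(x)/f_j(x)).
Normal densities:
  f_I = 0.16254
  f_II = 0.244837
  f_III = 0.140573
Posterior odds = (π_III·f_III) / (π_II·f_II) = (0.78·0.140573) / (0.09·0.244837) = 0.109647 / 0.0220353 ≈ 4.9760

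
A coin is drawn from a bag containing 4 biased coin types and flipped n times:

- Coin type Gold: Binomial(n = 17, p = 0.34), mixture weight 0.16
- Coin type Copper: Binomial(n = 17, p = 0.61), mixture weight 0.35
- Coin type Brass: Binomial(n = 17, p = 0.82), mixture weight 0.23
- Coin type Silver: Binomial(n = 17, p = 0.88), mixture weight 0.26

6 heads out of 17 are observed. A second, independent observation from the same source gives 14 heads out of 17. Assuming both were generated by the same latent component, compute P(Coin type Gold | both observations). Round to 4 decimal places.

0.0060

P(component k | x) = π_k·f_k(x) / marginal(x), where marginal(x) = Σ_j π_j·f_j(x).
Since both observations come from the same component, the likelihood for component k is f_k(x₁)·f_k(x₂).
  p_Gold = [0.197896] × [5.39319e-05] = 1.06729e-05
  p_Copper = [0.0202428] × [0.0398401] = 0.000806474
  p_Brass = [2.41803e-05] × [0.246445] = 5.95911e-06
  p_Silver = [4.27041e-07] × [0.19625] = 8.3807e-08
Weight by the priors:
  π_Gold·p_Gold = 0.16 × 1.06729e-05 = 1.70766e-06
  π_Copper·p_Copper = 0.35 × 0.000806474 = 0.000282266
  π_Brass·p_Brass = 0.23 × 5.95911e-06 = 1.3706e-06
  π_Silver·p_Silver = 0.26 × 8.3807e-08 = 2.17898e-08
Marginal: 1.70766e-06 + 0.000282266 + 1.3706e-06 + 2.17898e-08 = 0.000285366
P(Coin type Gold | x₁,x₂) = 1.70766e-06 / 0.000285366 ≈ 0.0060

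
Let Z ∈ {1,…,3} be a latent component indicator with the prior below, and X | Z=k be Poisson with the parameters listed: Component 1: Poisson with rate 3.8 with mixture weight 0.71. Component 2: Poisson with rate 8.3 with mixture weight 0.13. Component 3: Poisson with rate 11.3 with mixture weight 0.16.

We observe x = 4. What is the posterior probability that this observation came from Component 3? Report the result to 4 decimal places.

0.0092

Posterior ∝ prior × likelihood, so P(k | x) ∝ π_k f_k(x); normalise over all components.
Evaluate each component's likelihood at the observed value:
  p_1 = 0.194359
  p_2 = 0.0491425
  p_3 = 0.00840572
Multiply by the mixture weights:
  π_1·p_1 = 0.71 × 0.194359 = 0.137995
  π_2·p_2 = 0.13 × 0.0491425 = 0.00638852
  π_3·p_3 = 0.16 × 0.00840572 = 0.00134492
Denominator: 0.137995 + 0.00638852 + 0.00134492 = 0.145728
Responsibility of Component 3: 0.00134492 / 0.145728 ≈ 0.0092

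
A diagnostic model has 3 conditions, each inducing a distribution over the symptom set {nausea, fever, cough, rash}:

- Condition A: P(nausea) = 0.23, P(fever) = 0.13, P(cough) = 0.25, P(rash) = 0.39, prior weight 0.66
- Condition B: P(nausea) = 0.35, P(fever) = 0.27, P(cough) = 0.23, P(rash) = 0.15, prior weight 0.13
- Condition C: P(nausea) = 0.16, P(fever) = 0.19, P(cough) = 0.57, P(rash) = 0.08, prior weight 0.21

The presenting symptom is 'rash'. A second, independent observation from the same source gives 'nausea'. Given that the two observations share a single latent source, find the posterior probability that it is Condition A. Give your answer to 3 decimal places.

The responsibility of component k is π_k f_k(x) divided by Σ_j π_j f_j(x).
Since both observations come from the same component, the likelihood for component k is f_k(x₁)·f_k(x₂).
  f_A = [P(rash | comp) = 0.39] × [0.23] = 0.0897
  f_B = [P(rash | comp) = 0.15] × [0.35] = 0.0525
  f_C = [P(rash | comp) = 0.08] × [0.16] = 0.0128
Multiply by the mixture weights:
  π_A·f_A = 0.66 × 0.0897 = 0.059202
  π_B·f_B = 0.13 × 0.0525 = 0.006825
  π_C·f_C = 0.21 × 0.0128 = 0.002688
Marginal: 0.059202 + 0.006825 + 0.002688 = 0.068715
So the posterior for Condition A is 0.059202 / 0.068715 ≈ 0.862.

0.862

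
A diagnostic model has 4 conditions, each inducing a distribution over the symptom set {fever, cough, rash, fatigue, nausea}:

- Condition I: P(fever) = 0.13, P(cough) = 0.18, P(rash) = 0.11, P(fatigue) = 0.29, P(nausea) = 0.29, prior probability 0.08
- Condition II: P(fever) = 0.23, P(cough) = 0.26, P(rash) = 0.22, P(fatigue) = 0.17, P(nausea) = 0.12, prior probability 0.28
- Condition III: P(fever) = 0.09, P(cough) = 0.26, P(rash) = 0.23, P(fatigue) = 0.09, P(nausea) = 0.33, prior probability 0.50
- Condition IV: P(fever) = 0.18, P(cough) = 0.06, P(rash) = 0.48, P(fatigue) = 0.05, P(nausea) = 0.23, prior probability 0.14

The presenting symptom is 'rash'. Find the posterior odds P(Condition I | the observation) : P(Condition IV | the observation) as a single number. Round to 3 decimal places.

Since P(k|x) ∝ w_k f_k(x), the posterior odds are w_i f_i(x) / (w_j f_j(x)).
Evaluate each component's likelihood at the observed value:
  L_I = P(rash | comp) = 0.11
  L_II = P(rash | comp) = 0.22
  L_III = P(rash | comp) = 0.23
  L_IV = P(rash | comp) = 0.48
Posterior odds = (w_I·L_I) / (w_IV·L_IV) = (0.08·0.11) / (0.14·0.48) = 0.0088 / 0.0672 ≈ 0.131

0.131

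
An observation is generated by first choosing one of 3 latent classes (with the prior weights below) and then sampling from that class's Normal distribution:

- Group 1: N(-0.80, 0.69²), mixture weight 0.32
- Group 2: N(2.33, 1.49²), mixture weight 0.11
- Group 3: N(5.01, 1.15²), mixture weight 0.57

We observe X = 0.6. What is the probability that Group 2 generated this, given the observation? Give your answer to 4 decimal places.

0.3873

P(component k | x) = w_k·f_k(x) / marginal(x), where marginal(x) = Σ_j w_j·f_j(x).
Normal densities:
  f_1 = (1/(0.69·√(2π)))·exp(−(0.6−-0.80)²/(2·0.69²)) = 0.578177·exp(-2.05839) = 0.0738096
  f_2 = (1/(1.49·√(2π)))·exp(−(0.6−2.33)²/(2·1.49²)) = 0.267746·exp(-0.67405) = 0.136455
  f_3 = (1/(1.15·√(2π)))·exp(−(0.6−5.01)²/(2·1.15²)) = 0.346906·exp(-7.35278) = 0.000222301
Prior × likelihood for each component:
  w_1·f_1 = 0.32 × 0.0738096 = 0.0236191
  w_2·f_2 = 0.11 × 0.136455 = 0.01501
  w_3·f_3 = 0.57 × 0.000222301 = 0.000126711
Marginal: 0.0236191 + 0.01501 + 0.000126711 = 0.0387558
P(Group 2 | x) ≈ 0.3873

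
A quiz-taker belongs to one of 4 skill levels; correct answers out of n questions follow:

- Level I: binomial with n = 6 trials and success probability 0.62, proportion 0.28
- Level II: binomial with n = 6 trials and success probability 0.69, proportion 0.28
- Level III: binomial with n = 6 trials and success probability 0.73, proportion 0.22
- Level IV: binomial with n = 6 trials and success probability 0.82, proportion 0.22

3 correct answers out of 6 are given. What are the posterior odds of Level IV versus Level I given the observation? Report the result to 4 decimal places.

0.1932

Only the two components matter; the odds are (P(Z=i) f_i(x)) / (P(Z=j) f_j(x)).
Binomial probabilities:
  L_I = C(6,3)·0.62^3·0.38^3 = 20·0.238328·0.054872 = 0.261551
  L_II = C(6,3)·0.69^3·0.31^3 = 20·0.328509·0.029791 = 0.195732
  L_III = C(6,3)·0.73^3·0.27^3 = 20·0.389017·0.019683 = 0.15314
  L_IV = C(6,3)·0.82^3·0.18^3 = 20·0.551368·0.005832 = 0.0643116
0.0141485 / 0.0732342 ≈ 0.1932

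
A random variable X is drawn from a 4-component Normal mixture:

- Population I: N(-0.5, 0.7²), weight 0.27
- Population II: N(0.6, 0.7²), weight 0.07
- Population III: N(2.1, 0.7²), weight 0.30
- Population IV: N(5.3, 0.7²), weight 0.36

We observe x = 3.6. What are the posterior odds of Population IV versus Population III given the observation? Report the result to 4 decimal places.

0.6245

The posterior odds equal the prior odds times the likelihood ratio: (w_i/w_j)·(f_i(x)/f_j(x)).
Normal densities:
  p_I = 2.02457e-08
  p_II = 5.8532e-05
  p_III = 0.057373
  p_IV = 0.0298598
Odds = (0.36/0.30) × (0.0298598/0.057373) = 1.2 × 0.52045 ≈ 0.6245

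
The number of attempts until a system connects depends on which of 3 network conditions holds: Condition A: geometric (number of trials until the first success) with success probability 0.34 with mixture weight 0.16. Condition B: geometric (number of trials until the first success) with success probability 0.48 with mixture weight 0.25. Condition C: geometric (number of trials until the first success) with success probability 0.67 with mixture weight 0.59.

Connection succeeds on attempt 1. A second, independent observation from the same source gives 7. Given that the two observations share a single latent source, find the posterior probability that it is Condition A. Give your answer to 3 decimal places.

Posterior ∝ prior × likelihood, so P(k | x) ∝ π_k f_k(x); normalise over all components.
Since both observations come from the same component, the likelihood for component k is f_k(x₁)·f_k(x₂).
  L_A = [0.34] × [0.0281023] = 0.0095548
  L_B = [0.48] × [0.00948989] = 0.00455515
  L_C = [0.67] × [0.000865284] = 0.00057974
Multiply by the mixture weights:
  π_A·L_A = 0.16 × 0.0095548 = 0.00152877
  π_B·L_B = 0.25 × 0.00455515 = 0.00113879
  π_C·L_C = 0.59 × 0.00057974 = 0.000342047
Evidence: 0.00152877 + 0.00113879 + 0.000342047 = 0.0030096
P(Condition A | data) = 0.00152877 / 0.0030096 ≈ 0.508

0.508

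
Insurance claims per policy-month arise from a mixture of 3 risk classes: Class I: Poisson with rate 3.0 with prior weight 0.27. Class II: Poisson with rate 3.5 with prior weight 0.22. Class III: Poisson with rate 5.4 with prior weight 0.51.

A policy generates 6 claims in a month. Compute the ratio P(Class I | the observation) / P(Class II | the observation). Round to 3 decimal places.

Only the two components matter; the odds are (w_i f_i(x)) / (w_j f_j(x)).
Poisson probabilities:
  p_I = 0.0504094
  p_II = 0.0770983
  p_III = 0.155539
0.0136105 / 0.0169616 ≈ 0.802

0.802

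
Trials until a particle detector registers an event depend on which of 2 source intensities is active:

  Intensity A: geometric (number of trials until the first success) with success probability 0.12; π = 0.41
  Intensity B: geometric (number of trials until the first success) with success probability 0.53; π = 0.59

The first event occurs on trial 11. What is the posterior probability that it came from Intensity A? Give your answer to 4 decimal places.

0.9881

The responsibility of component k is P(Z=k) f_k(x) divided by Σ_j P(Z=j) f_j(x).
Component likelihoods at x = 11:
  p_A = 0.12·(1−0.12)^10 = 0.12·0.278501 = 0.0334201
  p_B = 0.53·(1−0.53)^10 = 0.53·0.000525991 = 0.000278775
Unnormalised posteriors:
  P(Z=A)·p_A = 0.41 × 0.0334201 = 0.0137022
  P(Z=B)·p_B = 0.59 × 0.000278775 = 0.000164477
Evidence: 0.0137022 + 0.000164477 = 0.0138667
So the posterior for Intensity A is 0.0137022 / 0.0138667 ≈ 0.9881.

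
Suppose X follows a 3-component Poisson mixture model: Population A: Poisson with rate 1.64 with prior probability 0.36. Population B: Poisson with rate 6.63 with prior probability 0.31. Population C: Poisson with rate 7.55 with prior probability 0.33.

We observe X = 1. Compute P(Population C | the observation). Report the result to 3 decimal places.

Apply Bayes' rule: the posterior for each component is proportional to its prior times its likelihood at x.
Component likelihoods at x = 1:
  p_A = e^(−1.64)·1.64^1/1! = 0.318127
  p_B = e^(−6.63)·6.63^1/1! = 0.00875268
  p_C = e^(−7.55)·7.55^1/1! = 0.00397213
Weight by the priors:
  π_A·p_A = 0.36 × 0.318127 = 0.114526
  π_B·p_B = 0.31 × 0.00875268 = 0.00271333
  π_C·p_C = 0.33 × 0.00397213 = 0.0013108
Marginal: 0.114526 + 0.00271333 + 0.0013108 = 0.11855
P(Population C | x) = 0.0013108 / 0.11855 ≈ 0.011

0.011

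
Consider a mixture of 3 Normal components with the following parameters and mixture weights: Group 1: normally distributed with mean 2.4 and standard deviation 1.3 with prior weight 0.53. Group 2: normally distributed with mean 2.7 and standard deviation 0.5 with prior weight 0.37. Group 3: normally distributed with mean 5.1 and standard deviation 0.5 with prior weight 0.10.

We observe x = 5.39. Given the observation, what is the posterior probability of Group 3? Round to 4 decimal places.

0.8538

The responsibility of component k is P(Z=k) f_k(x) divided by Σ_j P(Z=j) f_j(x).
Normal densities:
  f_1 = (1/(1.3·√(2π)))·exp(−(5.39−2.4)²/(2·1.3²)) = 0.306879·exp(-2.64500) = 0.02179
  f_2 = (1/(0.5·√(2π)))·exp(−(5.39−2.7)²/(2·0.5²)) = 0.797885·exp(-14.47220) = 4.13755e-07
  f_3 = (1/(0.5·√(2π)))·exp(−(5.39−5.1)²/(2·0.5²)) = 0.797885·exp(-0.16820) = 0.67436
Prior × likelihood for each component:
  P(Z=1)·f_1 = 0.53 × 0.02179 = 0.0115487
  P(Z=2)·f_2 = 0.37 × 4.13755e-07 = 1.53089e-07
  P(Z=3)·f_3 = 0.10 × 0.67436 = 0.067436
Normaliser: 0.0115487 + 1.53089e-07 + 0.067436 = 0.0789849
Responsibility of Group 3: 0.067436 / 0.0789849 ≈ 0.8538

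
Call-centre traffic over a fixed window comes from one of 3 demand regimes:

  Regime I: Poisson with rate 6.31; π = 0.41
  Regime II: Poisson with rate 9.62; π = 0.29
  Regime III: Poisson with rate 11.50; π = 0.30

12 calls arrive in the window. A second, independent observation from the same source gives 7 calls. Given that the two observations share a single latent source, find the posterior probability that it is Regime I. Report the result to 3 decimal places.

Posterior ∝ prior × likelihood, so P(k | x) ∝ P(Z=k) f_k(x); normalise over all components.
Since both observations come from the same component, the likelihood for component k is f_k(x₁)·f_k(x₂).
  f_I = [e^(−6.31)·6.31^12/12! = 0.0151223] × [0.143674] = 0.00217267
  f_II = [e^(−9.62)·9.62^12/12! = 0.0870665] × [0.100434] = 0.00874446
  f_III = [e^(−11.50)·11.50^12/12! = 0.113149] × [0.0534648] = 0.00604948
Multiply by the mixture weights:
  P(Z=I)·f_I = 0.41 × 0.00217267 = 0.000890795
  P(Z=II)·f_II = 0.29 × 0.00874446 = 0.00253589
  P(Z=III)·f_III = 0.30 × 0.00604948 = 0.00181485
Evidence: 0.000890795 + 0.00253589 + 0.00181485 = 0.00524153
Responsibility of Regime I: 0.000890795 / 0.00524153 ≈ 0.170

0.170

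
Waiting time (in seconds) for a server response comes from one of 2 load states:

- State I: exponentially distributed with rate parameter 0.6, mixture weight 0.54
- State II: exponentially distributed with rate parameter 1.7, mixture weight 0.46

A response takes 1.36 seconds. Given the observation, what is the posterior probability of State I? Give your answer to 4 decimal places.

Apply Bayes' rule: the posterior for each component is proportional to its prior times its likelihood at x.
Evaluate each component's likelihood at the observed value:
  L_I = 0.265318
  L_II = 0.168407
Weight by the priors:
  P(Z=I)·L_I = 0.54 × 0.265318 = 0.143272
  P(Z=II)·L_II = 0.46 × 0.168407 = 0.0774672
Evidence: 0.143272 + 0.0774672 = 0.220739
P(State I | data) = 0.143272 / 0.220739 ≈ 0.6491

0.6491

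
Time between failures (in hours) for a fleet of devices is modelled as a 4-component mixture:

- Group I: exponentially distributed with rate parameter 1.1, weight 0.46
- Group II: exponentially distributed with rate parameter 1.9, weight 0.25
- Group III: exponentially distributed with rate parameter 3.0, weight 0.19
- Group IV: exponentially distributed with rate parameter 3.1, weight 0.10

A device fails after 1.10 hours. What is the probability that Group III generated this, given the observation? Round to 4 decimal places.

Apply Bayes' rule: the posterior for each component is proportional to its prior times its likelihood at x.
Evaluate each component's likelihood at the observed value:
  p_I = 0.328017
  p_II = 0.235006
  p_III = 0.11065
  p_IV = 0.102428
Unnormalised posteriors:
  π_I·p_I = 0.46 × 0.328017 = 0.150888
  π_II·p_II = 0.25 × 0.235006 = 0.0587514
  π_III·p_III = 0.19 × 0.11065 = 0.0210234
  π_IV·p_IV = 0.10 × 0.102428 = 0.0102428
Denominator: 0.150888 + 0.0587514 + 0.0210234 + 0.0102428 = 0.240905
P(Group III | the observation) = 0.0210234 / 0.240905 ≈ 0.0873

0.0873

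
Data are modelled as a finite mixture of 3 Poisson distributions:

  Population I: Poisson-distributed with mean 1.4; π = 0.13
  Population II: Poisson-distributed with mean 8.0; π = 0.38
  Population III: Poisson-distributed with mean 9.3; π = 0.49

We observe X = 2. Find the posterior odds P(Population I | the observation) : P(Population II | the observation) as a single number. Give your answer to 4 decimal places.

7.7016

Since P(k|x) ∝ P(Z=k) f_k(x), the posterior odds are P(Z=i) f_i(x) / (P(Z=j) f_j(x)).
Poisson probabilities:
  p_I = e^(−1.4)·1.4^2/2! = 0.241665
  p_II = e^(−8.0)·8.0^2/2! = 0.0107348
  p_III = e^(−9.3)·9.3^2/2! = 0.00395364
0.0314165 / 0.00407923 ≈ 7.7016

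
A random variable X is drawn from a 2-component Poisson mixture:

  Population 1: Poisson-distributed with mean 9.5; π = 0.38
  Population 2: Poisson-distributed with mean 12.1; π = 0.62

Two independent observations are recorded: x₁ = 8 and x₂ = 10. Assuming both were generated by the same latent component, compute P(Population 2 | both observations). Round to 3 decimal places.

Posterior ∝ prior × likelihood, so P(k | x) ∝ π_k f_k(x); normalise over all components.
Since both observations come from the same component, the likelihood for component k is f_k(x₁)·f_k(x₂).
  f_1 = [0.12316] × [0.123502] = 0.0152106
  f_2 = [0.0633577] × [0.103069] = 0.0065302
Prior × likelihood for each component:
  π_1·f_1 = 0.38 × 0.0152106 = 0.00578003
  π_2·f_2 = 0.62 × 0.0065302 = 0.00404873
Denominator: 0.00578003 + 0.00404873 = 0.00982875
Responsibility of Population 2: 0.00404873 / 0.00982875 ≈ 0.412

0.412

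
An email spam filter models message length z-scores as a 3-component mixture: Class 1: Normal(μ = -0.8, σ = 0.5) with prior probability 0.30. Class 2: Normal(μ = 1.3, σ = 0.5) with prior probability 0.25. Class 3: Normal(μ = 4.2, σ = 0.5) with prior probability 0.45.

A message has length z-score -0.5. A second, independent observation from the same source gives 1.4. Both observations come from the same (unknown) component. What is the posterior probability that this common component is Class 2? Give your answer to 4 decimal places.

0.9600

Posterior ∝ prior × likelihood, so P(k | x) ∝ w_k f_k(x); normalise over all components.
Since both observations come from the same component, the likelihood for component k is f_k(x₁)·f_k(x₂).
  L_1 = [0.666449] × [4.98849e-05] = 3.32458e-05
  L_2 = [0.0012238] × [0.782085] = 0.000957119
  L_3 = [5.18573e-20] × [1.23652e-07] = 6.41228e-27
Weight by the priors:
  w_1·L_1 = 0.30 × 3.32458e-05 = 9.97373e-06
  w_2·L_2 = 0.25 × 0.000957119 = 0.00023928
  w_3·L_3 = 0.45 × 6.41228e-27 = 2.88553e-27
Denominator: 9.97373e-06 + 0.00023928 + 2.88553e-27 = 0.000249254
Responsibility of Class 2: 0.00023928 / 0.000249254 ≈ 0.9600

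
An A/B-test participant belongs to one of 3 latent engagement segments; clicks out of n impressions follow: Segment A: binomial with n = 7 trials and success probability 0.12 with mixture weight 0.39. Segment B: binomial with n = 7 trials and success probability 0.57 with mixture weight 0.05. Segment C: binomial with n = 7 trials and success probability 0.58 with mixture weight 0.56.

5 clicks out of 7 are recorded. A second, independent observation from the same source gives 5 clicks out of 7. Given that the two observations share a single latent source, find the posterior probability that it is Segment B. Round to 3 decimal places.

Posterior ∝ prior × likelihood, so P(k | x) ∝ P(Z=k) f_k(x); normalise over all components.
Since both observations come from the same component, the likelihood for component k is f_k(x₁)·f_k(x₂).
  L_A = [0.000404661] × [0.000404661] = 1.6375e-07
  L_B = [0.233631] × [0.233631] = 0.0545834
  L_C = [0.243141] × [0.243141] = 0.0591174
Weight by the priors:
  P(Z=A)·L_A = 0.39 × 1.6375e-07 = 6.38626e-08
  P(Z=B)·L_B = 0.05 × 0.0545834 = 0.00272917
  P(Z=C)·L_C = 0.56 × 0.0591174 = 0.0331058
Denominator: 6.38626e-08 + 0.00272917 + 0.0331058 = 0.035835
P(Segment B | x) = 0.00272917 / 0.035835 ≈ 0.076

0.076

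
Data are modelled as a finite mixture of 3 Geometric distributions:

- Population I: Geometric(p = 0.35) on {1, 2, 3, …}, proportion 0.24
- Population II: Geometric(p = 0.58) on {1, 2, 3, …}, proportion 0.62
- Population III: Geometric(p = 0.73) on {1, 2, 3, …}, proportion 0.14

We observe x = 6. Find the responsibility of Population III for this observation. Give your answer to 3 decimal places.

0.010

The responsibility of component k is π_k f_k(x) divided by Σ_j π_j f_j(x).
Component likelihoods at x = 6:
  p_I = 0.0406102
  p_II = 0.00758009
  p_III = 0.00104747
Weight by the priors:
  π_I·p_I = 0.24 × 0.0406102 = 0.00974644
  π_II·p_II = 0.62 × 0.00758009 = 0.00469966
  π_III·p_III = 0.14 × 0.00104747 = 0.000146646
Denominator: 0.00974644 + 0.00469966 + 0.000146646 = 0.0145927
Responsibility of Population III: 0.000146646 / 0.0145927 ≈ 0.010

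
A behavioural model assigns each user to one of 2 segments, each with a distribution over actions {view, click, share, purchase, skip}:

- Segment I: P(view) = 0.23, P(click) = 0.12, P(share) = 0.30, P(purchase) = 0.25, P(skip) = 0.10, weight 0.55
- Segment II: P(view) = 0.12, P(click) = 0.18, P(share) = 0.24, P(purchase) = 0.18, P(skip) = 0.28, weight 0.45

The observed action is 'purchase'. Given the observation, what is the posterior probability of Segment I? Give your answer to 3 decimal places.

0.629

The responsibility of component k is π_k f_k(x) divided by Σ_j π_j f_j(x).
Evaluate each component's likelihood at the observed value:
  f_I = 0.25
  f_II = 0.18
Unnormalised posteriors:
  π_I·f_I = 0.55 × 0.25 = 0.1375
  π_II·f_II = 0.45 × 0.18 = 0.081
Normaliser: 0.1375 + 0.081 = 0.2185
So the posterior for Segment I is 0.1375 / 0.2185 ≈ 0.629.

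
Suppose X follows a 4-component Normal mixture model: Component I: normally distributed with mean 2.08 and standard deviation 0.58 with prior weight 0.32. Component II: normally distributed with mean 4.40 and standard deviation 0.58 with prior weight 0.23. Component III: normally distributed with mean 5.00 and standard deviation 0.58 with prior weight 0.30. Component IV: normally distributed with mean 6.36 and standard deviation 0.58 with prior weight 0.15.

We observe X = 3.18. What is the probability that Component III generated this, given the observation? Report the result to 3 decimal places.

0.027

By Bayes' theorem, P(k | x) = π_k f_k(x) / Σ_j π_j f_j(x).
Evaluate each component's likelihood at the observed value:
  f_I = (1/(0.58·√(2π)))·exp(−(3.18−2.08)²/(2·0.58²)) = 0.687832·exp(-1.79845) = 0.113874
  f_II = (1/(0.58·√(2π)))·exp(−(3.18−4.40)²/(2·0.58²)) = 0.687832·exp(-2.21225) = 0.0752862
  f_III = (1/(0.58·√(2π)))·exp(−(3.18−5.00)²/(2·0.58²)) = 0.687832·exp(-4.92331) = 0.005004
  f_IV = (1/(0.58·√(2π)))·exp(−(3.18−6.36)²/(2·0.58²)) = 0.687832·exp(-15.03032) = 2.04125e-07
Unnormalised posteriors:
  π_I·f_I = 0.32 × 0.113874 = 0.0364396
  π_II·f_II = 0.23 × 0.0752862 = 0.0173158
  π_III·f_III = 0.30 × 0.005004 = 0.0015012
  π_IV·f_IV = 0.15 × 2.04125e-07 = 3.06188e-08
Evidence: 0.0364396 + 0.0173158 + 0.0015012 + 3.06188e-08 = 0.0552566
P(Component III | the observation) ≈ 0.027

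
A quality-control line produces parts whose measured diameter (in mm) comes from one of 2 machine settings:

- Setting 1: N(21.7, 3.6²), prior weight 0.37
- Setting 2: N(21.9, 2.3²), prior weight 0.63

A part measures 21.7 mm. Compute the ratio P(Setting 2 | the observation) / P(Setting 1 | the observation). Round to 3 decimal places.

Only the two components matter; the odds are (P(Z=i) f_i(x)) / (P(Z=j) f_j(x)).
Evaluate each component's likelihood at the observed value:
  f_1 = (1/(3.6·√(2π)))·exp(−(21.7−21.7)²/(2·3.6²)) = 0.110817·exp(-0.00000) = 0.110817
  f_2 = (1/(2.3·√(2π)))·exp(−(21.7−21.9)²/(2·2.3²)) = 0.173453·exp(-0.00378) = 0.172799
0.108863 / 0.0410024 ≈ 2.655

2.655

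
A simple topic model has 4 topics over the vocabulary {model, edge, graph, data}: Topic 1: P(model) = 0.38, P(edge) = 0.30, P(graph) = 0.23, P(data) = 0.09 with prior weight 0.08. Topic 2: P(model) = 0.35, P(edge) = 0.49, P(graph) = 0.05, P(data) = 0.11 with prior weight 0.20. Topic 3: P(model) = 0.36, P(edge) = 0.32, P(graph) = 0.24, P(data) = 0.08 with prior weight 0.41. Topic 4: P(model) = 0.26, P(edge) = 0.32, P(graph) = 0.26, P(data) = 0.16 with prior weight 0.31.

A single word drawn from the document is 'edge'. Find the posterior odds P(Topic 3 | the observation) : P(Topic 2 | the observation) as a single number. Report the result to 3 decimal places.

1.339

Only the two components matter; the odds are (P(Z=i) f_i(x)) / (P(Z=j) f_j(x)).
Evaluate each component's likelihood at the observed value:
  f_1 = 0.3
  f_2 = 0.49
  f_3 = 0.32
  f_4 = 0.32
0.1312 / 0.098 ≈ 1.339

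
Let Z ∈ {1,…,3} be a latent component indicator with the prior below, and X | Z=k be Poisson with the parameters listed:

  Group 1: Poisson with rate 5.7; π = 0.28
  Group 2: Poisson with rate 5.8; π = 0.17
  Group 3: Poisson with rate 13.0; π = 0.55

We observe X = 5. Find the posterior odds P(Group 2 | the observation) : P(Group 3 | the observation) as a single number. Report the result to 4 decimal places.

Posterior odds = (P(Z=i) f_i(x)) / (P(Z=j) f_j(x)); the normalising sum cancels.
Evaluate each component's likelihood at the observed value:
  f_1 = e^(−5.7)·5.7^5/5! = 0.16777
  f_2 = e^(−5.8)·5.8^5/5! = 0.165596
  f_3 = e^(−13.0)·13.0^5/5! = 0.0069937
Odds = (0.17/0.55) × (0.165596/0.0069937) = 0.309091 × 23.6779 ≈ 7.3186

7.3186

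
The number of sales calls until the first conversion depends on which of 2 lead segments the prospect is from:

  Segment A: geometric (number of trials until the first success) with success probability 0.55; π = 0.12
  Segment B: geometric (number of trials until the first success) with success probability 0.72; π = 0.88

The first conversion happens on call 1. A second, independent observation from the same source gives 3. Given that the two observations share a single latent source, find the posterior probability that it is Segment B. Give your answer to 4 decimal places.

0.8295

The responsibility of component k is π_k f_k(x) divided by Σ_j π_j f_j(x).
Since both observations come from the same component, the likelihood for component k is f_k(x₁)·f_k(x₂).
  p_A = [0.55] × [0.111375] = 0.0612562
  p_B = [0.72] × [0.056448] = 0.0406426
Multiply by the mixture weights:
  π_A·p_A = 0.12 × 0.0612562 = 0.00735075
  π_B·p_B = 0.88 × 0.0406426 = 0.0357655
Sum: 0.00735075 + 0.0357655 = 0.0431162
P(Segment B | data) = 0.0357655 / 0.0431162 ≈ 0.8295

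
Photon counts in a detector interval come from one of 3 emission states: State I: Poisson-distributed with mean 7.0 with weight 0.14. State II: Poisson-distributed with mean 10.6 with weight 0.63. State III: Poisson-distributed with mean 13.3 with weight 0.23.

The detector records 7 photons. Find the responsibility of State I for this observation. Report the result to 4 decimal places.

By Bayes' theorem, P(k | x) = π_k f_k(x) / Σ_j π_j f_j(x).
Component likelihoods at x = 7 photons:
  f_I = e^(−7.0)·7.0^7/7! = 0.149003
  f_II = e^(−10.6)·10.6^7/7! = 0.0743343
  f_III = e^(−13.3)·13.3^7/7! = 0.0244576
Weight by the priors:
  π_I·f_I = 0.14 × 0.149003 = 0.0208604
  π_II·f_II = 0.63 × 0.0743343 = 0.0468306
  π_III·f_III = 0.23 × 0.0244576 = 0.00562525
Marginal: 0.0208604 + 0.0468306 + 0.00562525 = 0.0733162
Responsibility of State I: 0.0208604 / 0.0733162 ≈ 0.2845

0.2845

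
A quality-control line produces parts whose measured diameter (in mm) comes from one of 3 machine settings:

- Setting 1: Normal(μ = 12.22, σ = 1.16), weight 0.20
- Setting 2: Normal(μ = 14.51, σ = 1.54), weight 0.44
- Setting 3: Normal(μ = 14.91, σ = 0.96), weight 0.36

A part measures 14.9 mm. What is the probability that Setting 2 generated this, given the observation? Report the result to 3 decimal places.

By Bayes' theorem, P(k | x) = π_k f_k(x) / Σ_j π_j f_j(x).
Component likelihoods at x = 14.9 mm:
  f_1 = 0.0238444
  f_2 = 0.250878
  f_3 = 0.415542
Unnormalised posteriors:
  π_1·f_1 = 0.20 × 0.0238444 = 0.00476888
  π_2·f_2 = 0.44 × 0.250878 = 0.110386
  π_3·f_3 = 0.36 × 0.415542 = 0.149595
Denominator: 0.00476888 + 0.110386 + 0.149595 = 0.264751
P(Setting 2 | x) = 0.110386 / 0.264751 ≈ 0.417

0.417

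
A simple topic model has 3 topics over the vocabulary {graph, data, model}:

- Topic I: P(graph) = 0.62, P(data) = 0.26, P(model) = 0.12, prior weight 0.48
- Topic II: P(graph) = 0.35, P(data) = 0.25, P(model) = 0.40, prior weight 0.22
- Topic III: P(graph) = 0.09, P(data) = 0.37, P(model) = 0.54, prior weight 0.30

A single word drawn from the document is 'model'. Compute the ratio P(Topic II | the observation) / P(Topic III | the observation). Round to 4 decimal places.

0.5432

Only the two components matter; the odds are (π_i f_i(x)) / (π_j f_j(x)).
Component likelihoods at x = 'model':
  L_I = 0.12
  L_II = 0.4
  L_III = 0.54
Odds = (0.22/0.30) × (0.4/0.54) = 0.733333 × 0.740741 ≈ 0.5432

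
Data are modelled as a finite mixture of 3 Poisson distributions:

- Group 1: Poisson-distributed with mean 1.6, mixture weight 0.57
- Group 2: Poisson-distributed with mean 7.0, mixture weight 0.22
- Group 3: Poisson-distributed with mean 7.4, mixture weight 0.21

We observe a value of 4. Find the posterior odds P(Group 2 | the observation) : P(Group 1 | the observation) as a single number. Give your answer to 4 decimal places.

Posterior odds = (w_i f_i(x)) / (w_j f_j(x)); the normalising sum cancels.
Poisson probabilities:
  p_1 = 0.0551312
  p_2 = 0.0912262
  p_3 = 0.0763724
0.0200698 / 0.0314248 ≈ 0.6387

0.6387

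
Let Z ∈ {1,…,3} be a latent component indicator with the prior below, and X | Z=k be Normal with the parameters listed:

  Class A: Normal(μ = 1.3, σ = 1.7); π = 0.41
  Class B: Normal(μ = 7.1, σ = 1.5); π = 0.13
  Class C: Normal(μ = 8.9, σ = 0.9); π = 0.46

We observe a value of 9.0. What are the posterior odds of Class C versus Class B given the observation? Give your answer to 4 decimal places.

13.0732

Only the two components matter; the odds are (π_i f_i(x)) / (π_j f_j(x)).
Normal densities:
  L_A = (1/(1.7·√(2π)))·exp(−(9.0−1.3)²/(2·1.7²)) = 0.234672·exp(-10.25779) = 8.23306e-06
  L_B = (1/(1.5·√(2π)))·exp(−(9.0−7.1)²/(2·1.5²)) = 0.265962·exp(-0.80222) = 0.119239
  L_C = (1/(0.9·√(2π)))·exp(−(9.0−8.9)²/(2·0.9²)) = 0.443269·exp(-0.00617) = 0.440541
Odds = (0.46/0.13) × (0.440541/0.119239) = 3.53846 × 3.69461 ≈ 13.0732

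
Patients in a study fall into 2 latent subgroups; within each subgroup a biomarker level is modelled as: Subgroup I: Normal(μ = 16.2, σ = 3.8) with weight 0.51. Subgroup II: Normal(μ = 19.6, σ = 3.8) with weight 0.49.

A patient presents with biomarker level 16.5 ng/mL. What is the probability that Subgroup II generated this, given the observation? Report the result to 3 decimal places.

Apply Bayes' rule: the posterior for each component is proportional to its prior times its likelihood at x.
Normal densities:
  f_I = 0.104658
  f_II = 0.0752683
Unnormalised posteriors:
  w_I·f_I = 0.51 × 0.104658 = 0.0533757
  w_II·f_II = 0.49 × 0.0752683 = 0.0368815
Evidence: 0.0533757 + 0.0368815 = 0.0902571
P(Subgroup II | data) = 0.0368815 / 0.0902571 ≈ 0.409

0.409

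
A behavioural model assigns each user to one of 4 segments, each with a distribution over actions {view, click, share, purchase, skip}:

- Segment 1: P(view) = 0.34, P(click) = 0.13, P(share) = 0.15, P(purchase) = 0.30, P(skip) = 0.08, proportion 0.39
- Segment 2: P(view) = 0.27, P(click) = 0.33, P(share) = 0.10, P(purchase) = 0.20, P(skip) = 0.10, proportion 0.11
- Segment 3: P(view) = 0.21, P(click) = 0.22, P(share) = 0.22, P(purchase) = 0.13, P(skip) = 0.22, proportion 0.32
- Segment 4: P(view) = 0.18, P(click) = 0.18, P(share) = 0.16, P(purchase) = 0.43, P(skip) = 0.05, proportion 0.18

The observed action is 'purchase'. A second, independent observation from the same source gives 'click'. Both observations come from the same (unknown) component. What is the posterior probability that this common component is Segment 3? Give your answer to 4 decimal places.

0.2009

Apply Bayes' rule: the posterior for each component is proportional to its prior times its likelihood at x.
Since both observations come from the same component, the likelihood for component k is f_k(x₁)·f_k(x₂).
  f_1 = [P(purchase | comp) = 0.30] × [0.13] = 0.039
  f_2 = [P(purchase | comp) = 0.20] × [0.33] = 0.066
  f_3 = [P(purchase | comp) = 0.13] × [0.22] = 0.0286
  f_4 = [P(purchase | comp) = 0.43] × [0.18] = 0.0774
Multiply by the mixture weights:
  π_1·f_1 = 0.39 × 0.039 = 0.01521
  π_2·f_2 = 0.11 × 0.066 = 0.00726
  π_3·f_3 = 0.32 × 0.0286 = 0.009152
  π_4·f_4 = 0.18 × 0.0774 = 0.013932
Sum: 0.01521 + 0.00726 + 0.009152 + 0.013932 = 0.045554
P(Segment 3 | data) = 0.009152 / 0.045554 ≈ 0.2009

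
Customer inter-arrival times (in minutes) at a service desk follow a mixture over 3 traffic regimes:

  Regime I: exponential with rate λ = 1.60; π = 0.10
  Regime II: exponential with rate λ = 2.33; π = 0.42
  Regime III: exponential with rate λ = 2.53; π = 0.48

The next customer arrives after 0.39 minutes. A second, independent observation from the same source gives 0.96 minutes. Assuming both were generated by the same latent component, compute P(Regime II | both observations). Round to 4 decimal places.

0.4293

Posterior ∝ prior × likelihood, so P(k | x) ∝ π_k f_k(x); normalise over all components.
Since both observations come from the same component, the likelihood for component k is f_k(x₁)·f_k(x₂).
  p_I = [0.857275] × [0.344385] = 0.295232
  p_II = [0.939101] × [0.248843] = 0.233689
  p_III = [0.943196] × [0.223001] = 0.210333
Multiply by the mixture weights:
  π_I·p_I = 0.10 × 0.295232 = 0.0295232
  π_II·p_II = 0.42 × 0.233689 = 0.0981494
  π_III·p_III = 0.48 × 0.210333 = 0.10096
Marginal: 0.0295232 + 0.0981494 + 0.10096 = 0.228633
Responsibility of Regime II: 0.0981494 / 0.228633 ≈ 0.4293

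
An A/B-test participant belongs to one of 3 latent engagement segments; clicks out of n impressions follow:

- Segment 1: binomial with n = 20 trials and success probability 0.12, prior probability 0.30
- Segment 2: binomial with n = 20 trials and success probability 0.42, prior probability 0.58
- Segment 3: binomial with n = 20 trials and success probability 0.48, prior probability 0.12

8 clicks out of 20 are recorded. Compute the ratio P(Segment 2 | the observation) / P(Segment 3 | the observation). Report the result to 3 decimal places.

Only the two components matter; the odds are (π_i f_i(x)) / (π_j f_j(x)).
Component likelihoods at x = 8 clicks out of 20:
  p_1 = 0.00116818
  p_2 = 0.176765
  p_3 = 0.138751
Odds = (0.58/0.12) × (0.176765/0.138751) = 4.83333 × 1.27397 ≈ 6.158

6.158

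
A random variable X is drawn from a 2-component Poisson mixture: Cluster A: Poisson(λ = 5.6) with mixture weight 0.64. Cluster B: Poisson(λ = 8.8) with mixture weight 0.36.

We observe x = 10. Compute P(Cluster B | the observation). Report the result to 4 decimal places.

0.6780

The responsibility of component k is π_k f_k(x) divided by Σ_j π_j f_j(x).
Evaluate each component's likelihood at the observed value:
  f_A = e^(−5.6)·5.6^10/10! = 0.0309078
  f_B = e^(−8.8)·8.8^10/10! = 0.115684
Prior × likelihood for each component:
  π_A·f_A = 0.64 × 0.0309078 = 0.019781
  π_B·f_B = 0.36 × 0.115684 = 0.0416461
Evidence: 0.019781 + 0.0416461 = 0.0614271
P(Cluster B | the observation) ≈ 0.6780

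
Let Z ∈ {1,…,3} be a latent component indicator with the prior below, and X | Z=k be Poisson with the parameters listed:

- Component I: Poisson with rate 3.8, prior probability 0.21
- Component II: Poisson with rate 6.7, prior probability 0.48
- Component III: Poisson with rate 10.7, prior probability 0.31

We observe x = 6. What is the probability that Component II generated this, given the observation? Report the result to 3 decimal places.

0.685

By Bayes' theorem, P(k | x) = w_k f_k(x) / Σ_j w_j f_j(x).
Poisson probabilities:
  p_I = e^(−3.8)·3.8^6/6! = 0.0935513
  p_II = e^(−6.7)·6.7^6/6! = 0.154648
  p_III = e^(−10.7)·10.7^6/6! = 0.0469915
Weight by the priors:
  w_I·p_I = 0.21 × 0.0935513 = 0.0196458
  w_II·p_II = 0.48 × 0.154648 = 0.0742309
  w_III·p_III = 0.31 × 0.0469915 = 0.0145674
Normaliser: 0.0196458 + 0.0742309 + 0.0145674 = 0.108444
Responsibility of Component II: 0.0742309 / 0.108444 ≈ 0.685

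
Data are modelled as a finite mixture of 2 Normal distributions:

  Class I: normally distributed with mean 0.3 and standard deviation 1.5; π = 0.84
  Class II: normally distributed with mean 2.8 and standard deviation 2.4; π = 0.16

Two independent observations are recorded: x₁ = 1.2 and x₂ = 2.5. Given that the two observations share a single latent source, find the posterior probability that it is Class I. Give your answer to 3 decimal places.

0.828

The responsibility of component k is π_k f_k(x) divided by Σ_j π_j f_j(x).
Since both observations come from the same component, the likelihood for component k is f_k(x₁)·f_k(x₂).
  L_I = [(1/(1.5·√(2π)))·exp(−(1.2−0.3)²/(2·1.5²)) = 0.265962·exp(-0.18000) = 0.22215] × [0.0907217] = 0.0201538
  L_II = [(1/(2.4·√(2π)))·exp(−(1.2−2.8)²/(2·2.4²)) = 0.166226·exp(-0.22222) = 0.133103] × [0.164932] = 0.021953
Prior × likelihood for each component:
  π_I·L_I = 0.84 × 0.0201538 = 0.0169292
  π_II·L_II = 0.16 × 0.021953 = 0.00351249
Sum: 0.0169292 + 0.00351249 = 0.0204417
P(Class I | data) ≈ 0.828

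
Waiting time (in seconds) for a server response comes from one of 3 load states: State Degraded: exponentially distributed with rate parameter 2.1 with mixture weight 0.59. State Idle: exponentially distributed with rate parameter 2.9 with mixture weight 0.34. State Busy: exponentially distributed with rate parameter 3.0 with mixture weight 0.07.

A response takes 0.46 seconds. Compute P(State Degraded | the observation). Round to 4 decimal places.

0.6014

Posterior ∝ prior × likelihood, so P(k | x) ∝ w_k f_k(x); normalise over all components.
Evaluate each component's likelihood at the observed value:
  L_Degraded = 0.799265
  L_Idle = 0.763922
  L_Busy = 0.754736
Weight by the priors:
  w_Degraded·L_Degraded = 0.59 × 0.799265 = 0.471566
  w_Idle·L_Idle = 0.34 × 0.763922 = 0.259734
  w_Busy·L_Busy = 0.07 × 0.754736 = 0.0528315
Sum: 0.471566 + 0.259734 + 0.0528315 = 0.784131
So the posterior for State Degraded is 0.471566 / 0.784131 ≈ 0.6014.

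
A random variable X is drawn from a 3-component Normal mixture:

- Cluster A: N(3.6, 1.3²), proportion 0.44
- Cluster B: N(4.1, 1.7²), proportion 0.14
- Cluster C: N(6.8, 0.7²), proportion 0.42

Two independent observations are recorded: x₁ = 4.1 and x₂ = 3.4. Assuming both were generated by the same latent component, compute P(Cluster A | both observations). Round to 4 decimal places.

By Bayes' theorem, P(k | x) = P(Z=k) f_k(x) / Σ_j P(Z=j) f_j(x).
Since both observations come from the same component, the likelihood for component k is f_k(x₁)·f_k(x₂).
  L_A = [(1/(1.3·√(2π)))·exp(−(4.1−3.6)²/(2·1.3²)) = 0.306879·exp(-0.07396) = 0.285] × [0.303268] = 0.0864314
  L_B = [(1/(1.7·√(2π)))·exp(−(4.1−4.1)²/(2·1.7²)) = 0.234672·exp(-0.00000) = 0.234672] × [0.215598] = 0.0505947
  L_C = [(1/(0.7·√(2π)))·exp(−(4.1−6.8)²/(2·0.7²)) = 0.569918·exp(-7.43878) = 0.000335114] × [4.29447e-06] = 1.43914e-09
Prior × likelihood for each component:
  P(Z=A)·L_A = 0.44 × 0.0864314 = 0.0380298
  P(Z=B)·L_B = 0.14 × 0.0505947 = 0.00708326
  P(Z=C)·L_C = 0.42 × 1.43914e-09 = 6.04438e-10
Marginal: 0.0380298 + 0.00708326 + 6.04438e-10 = 0.0451131
So the posterior for Cluster A is 0.0380298 / 0.0451131 ≈ 0.8430.

0.8430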